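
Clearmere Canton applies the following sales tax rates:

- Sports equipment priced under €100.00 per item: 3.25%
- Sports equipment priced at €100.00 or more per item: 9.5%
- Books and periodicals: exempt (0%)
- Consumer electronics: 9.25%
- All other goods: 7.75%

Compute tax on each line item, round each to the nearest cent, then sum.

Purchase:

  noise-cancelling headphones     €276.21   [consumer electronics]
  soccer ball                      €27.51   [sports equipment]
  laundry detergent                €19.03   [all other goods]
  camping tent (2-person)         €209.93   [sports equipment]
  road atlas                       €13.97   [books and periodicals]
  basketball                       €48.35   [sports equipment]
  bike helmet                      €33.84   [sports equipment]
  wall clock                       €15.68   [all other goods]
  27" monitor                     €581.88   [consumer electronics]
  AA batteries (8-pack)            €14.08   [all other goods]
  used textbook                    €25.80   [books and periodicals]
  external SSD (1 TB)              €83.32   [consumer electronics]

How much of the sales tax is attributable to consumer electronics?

€87.08

Noise-cancelling headphones €276.21: consumer electronics → 9.25% → €25.55
27" monitor €581.88: consumer electronics → 9.25% → €53.82
External SSD (1 TB) €83.32: consumer electronics → 9.25% → €7.71
Tax on consumer electronics = €25.55 + €53.82 + €7.71 = €87.08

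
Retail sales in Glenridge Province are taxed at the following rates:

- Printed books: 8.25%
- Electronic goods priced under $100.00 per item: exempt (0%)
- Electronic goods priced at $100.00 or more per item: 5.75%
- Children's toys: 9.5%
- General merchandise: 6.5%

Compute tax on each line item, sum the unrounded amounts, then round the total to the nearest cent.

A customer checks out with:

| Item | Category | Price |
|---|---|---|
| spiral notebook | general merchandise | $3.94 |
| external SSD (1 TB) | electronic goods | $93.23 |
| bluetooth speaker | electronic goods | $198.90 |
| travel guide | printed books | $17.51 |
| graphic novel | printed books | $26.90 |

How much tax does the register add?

Spiral notebook $3.94: general merchandise → 6.5% → $0.2561
External SSD (1 TB) $93.23: electronic goods, under $100.00 → 0% → $0.00
Bluetooth speaker $198.90: electronic goods, $100.00 or more → 5.75% → $11.43675
Travel guide $17.51: printed books → 8.25% → $1.444575
Graphic novel $26.90: printed books → 8.25% → $2.21925
Unrounded tax sum = $15.356675 → $15.36

$15.36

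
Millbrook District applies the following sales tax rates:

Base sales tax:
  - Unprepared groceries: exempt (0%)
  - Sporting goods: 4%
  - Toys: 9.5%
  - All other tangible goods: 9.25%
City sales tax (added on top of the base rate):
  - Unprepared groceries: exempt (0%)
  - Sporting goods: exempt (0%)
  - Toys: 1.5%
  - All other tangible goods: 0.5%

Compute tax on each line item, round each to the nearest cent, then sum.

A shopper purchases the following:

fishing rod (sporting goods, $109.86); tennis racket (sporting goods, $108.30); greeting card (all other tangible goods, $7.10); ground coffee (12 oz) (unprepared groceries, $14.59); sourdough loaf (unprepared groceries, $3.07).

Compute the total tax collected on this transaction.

$9.41

Fishing rod $109.86: sporting goods → 4% + 0% city = 4% → $4.39
Tennis racket $108.30: sporting goods → 4% + 0% city = 4% → $4.33
Greeting card $7.10: all other tangible goods → 9.25% + 0.5% city = 9.75% → $0.69
Ground coffee (12 oz) $14.59: unprepared groceries → 0% + 0% city = 0% → $0.00
Sourdough loaf $3.07: unprepared groceries → 0% + 0% city = 0% → $0.00
Total tax = $4.39 + $4.33 + $0.69 = $9.41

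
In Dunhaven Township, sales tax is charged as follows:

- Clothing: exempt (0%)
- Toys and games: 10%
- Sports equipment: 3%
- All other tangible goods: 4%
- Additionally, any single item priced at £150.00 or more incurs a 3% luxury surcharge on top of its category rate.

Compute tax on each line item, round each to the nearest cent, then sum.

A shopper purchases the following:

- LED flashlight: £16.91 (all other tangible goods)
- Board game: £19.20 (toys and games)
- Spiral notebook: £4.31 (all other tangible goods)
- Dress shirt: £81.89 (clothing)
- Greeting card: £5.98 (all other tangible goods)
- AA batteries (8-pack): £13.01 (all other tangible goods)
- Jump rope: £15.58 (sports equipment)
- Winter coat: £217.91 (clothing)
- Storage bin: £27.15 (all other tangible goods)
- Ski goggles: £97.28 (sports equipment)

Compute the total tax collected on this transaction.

£14.55

LED flashlight £16.91: all other tangible goods → 4% → £0.68
Board game £19.20: toys and games → 10% → £1.92
Spiral notebook £4.31: all other tangible goods → 4% → £0.17
Dress shirt £81.89: clothing → 0% → £0.00
Greeting card £5.98: all other tangible goods → 4% → £0.24
AA batteries (8-pack) £13.01: all other tangible goods → 4% → £0.52
Jump rope £15.58: sports equipment → 3% → £0.47
Winter coat £217.91: clothing → 0% + 3% surcharge = 3% → £6.54
Storage bin £27.15: all other tangible goods → 4% → £1.09
Ski goggles £97.28: sports equipment → 3% → £2.92
Total tax = £0.68 + £1.92 + £0.17 + £0.24 + £0.52 + £0.47 + £6.54 + £1.09 + £2.92 = £14.55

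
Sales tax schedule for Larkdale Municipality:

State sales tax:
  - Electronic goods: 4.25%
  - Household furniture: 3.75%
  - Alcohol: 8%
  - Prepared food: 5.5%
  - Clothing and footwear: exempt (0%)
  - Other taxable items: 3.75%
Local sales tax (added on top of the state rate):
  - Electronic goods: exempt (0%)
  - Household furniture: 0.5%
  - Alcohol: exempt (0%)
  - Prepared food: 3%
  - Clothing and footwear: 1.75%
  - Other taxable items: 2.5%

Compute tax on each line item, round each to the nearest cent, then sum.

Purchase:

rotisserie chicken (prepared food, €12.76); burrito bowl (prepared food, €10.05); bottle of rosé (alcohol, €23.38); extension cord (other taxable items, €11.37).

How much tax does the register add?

€4.51

Rotisserie chicken €12.76: prepared food → 5.5% + 3% local = 8.5% → €1.08
Burrito bowl €10.05: prepared food → 5.5% + 3% local = 8.5% → €0.85
Bottle of rosé €23.38: alcohol → 8% + 0% local = 8% → €1.87
Extension cord €11.37: other taxable items → 3.75% + 2.5% local = 6.25% → €0.71
Total tax = €1.08 + €0.85 + €1.87 + €0.71 = €4.51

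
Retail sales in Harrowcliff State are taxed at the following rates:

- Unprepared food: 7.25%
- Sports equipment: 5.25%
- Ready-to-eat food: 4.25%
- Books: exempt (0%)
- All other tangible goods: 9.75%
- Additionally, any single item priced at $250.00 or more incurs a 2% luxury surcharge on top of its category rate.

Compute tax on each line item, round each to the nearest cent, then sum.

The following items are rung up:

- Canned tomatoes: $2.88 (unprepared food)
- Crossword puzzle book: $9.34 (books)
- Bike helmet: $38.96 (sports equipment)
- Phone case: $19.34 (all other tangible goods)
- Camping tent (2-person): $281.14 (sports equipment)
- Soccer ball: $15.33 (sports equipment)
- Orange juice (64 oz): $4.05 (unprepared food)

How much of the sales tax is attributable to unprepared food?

$0.50

Canned tomatoes $2.88: unprepared food → 7.25% → $0.21
Orange juice (64 oz) $4.05: unprepared food → 7.25% → $0.29
Tax on unprepared food = $0.21 + $0.29 = $0.50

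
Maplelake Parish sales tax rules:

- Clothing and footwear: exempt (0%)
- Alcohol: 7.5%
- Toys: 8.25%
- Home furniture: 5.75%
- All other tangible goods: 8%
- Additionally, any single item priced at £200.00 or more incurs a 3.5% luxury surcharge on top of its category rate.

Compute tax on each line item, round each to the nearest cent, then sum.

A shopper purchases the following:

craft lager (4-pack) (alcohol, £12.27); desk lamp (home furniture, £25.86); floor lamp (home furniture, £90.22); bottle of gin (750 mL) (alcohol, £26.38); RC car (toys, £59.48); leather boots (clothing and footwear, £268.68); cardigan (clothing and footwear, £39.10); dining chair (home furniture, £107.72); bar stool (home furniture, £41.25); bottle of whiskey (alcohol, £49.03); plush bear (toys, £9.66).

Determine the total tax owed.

£36.93

Craft lager (4-pack) £12.27: alcohol → 7.5% → £0.92
Desk lamp £25.86: home furniture → 5.75% → £1.49
Floor lamp £90.22: home furniture → 5.75% → £5.19
Bottle of gin (750 mL) £26.38: alcohol → 7.5% → £1.98
RC car £59.48: toys → 8.25% → £4.91
Leather boots £268.68: clothing and footwear → 0% + 3.5% surcharge = 3.5% → £9.40
Cardigan £39.10: clothing and footwear → 0% → £0.00
Dining chair £107.72: home furniture → 5.75% → £6.19
Bar stool £41.25: home furniture → 5.75% → £2.37
Bottle of whiskey £49.03: alcohol → 7.5% → £3.68
Plush bear £9.66: toys → 8.25% → £0.80
Total tax = £0.92 + £1.49 + £5.19 + £1.98 + £4.91 + £9.40 + £6.19 + £2.37 + £3.68 + £0.80 = £36.93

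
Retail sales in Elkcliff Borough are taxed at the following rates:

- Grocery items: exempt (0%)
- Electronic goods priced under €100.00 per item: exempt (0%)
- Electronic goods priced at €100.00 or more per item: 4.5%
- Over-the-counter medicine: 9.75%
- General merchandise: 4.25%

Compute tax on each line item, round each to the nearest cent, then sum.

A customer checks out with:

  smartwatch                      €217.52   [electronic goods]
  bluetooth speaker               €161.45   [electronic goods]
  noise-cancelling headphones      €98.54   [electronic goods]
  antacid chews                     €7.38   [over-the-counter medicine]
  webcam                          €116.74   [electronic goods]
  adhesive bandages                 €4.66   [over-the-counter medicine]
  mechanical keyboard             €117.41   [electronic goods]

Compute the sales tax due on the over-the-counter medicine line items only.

Antacid chews €7.38: over-the-counter medicine → 9.75% → €0.72
Adhesive bandages €4.66: over-the-counter medicine → 9.75% → €0.45
Tax on over-the-counter medicine = €0.72 + €0.45 = €1.17

€1.17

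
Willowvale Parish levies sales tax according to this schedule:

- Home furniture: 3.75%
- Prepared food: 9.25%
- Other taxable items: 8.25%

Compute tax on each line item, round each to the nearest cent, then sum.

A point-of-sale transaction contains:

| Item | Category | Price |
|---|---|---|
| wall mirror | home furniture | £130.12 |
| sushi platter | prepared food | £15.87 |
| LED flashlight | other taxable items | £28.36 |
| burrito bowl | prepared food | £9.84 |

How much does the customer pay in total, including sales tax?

Wall mirror £130.12: home furniture → 3.75% → £4.88
Sushi platter £15.87: prepared food → 9.25% → £1.47
LED flashlight £28.36: other taxable items → 8.25% → £2.34
Burrito bowl £9.84: prepared food → 9.25% → £0.91
Subtotal = £184.19; tax = £9.60; total due = £193.79

£193.79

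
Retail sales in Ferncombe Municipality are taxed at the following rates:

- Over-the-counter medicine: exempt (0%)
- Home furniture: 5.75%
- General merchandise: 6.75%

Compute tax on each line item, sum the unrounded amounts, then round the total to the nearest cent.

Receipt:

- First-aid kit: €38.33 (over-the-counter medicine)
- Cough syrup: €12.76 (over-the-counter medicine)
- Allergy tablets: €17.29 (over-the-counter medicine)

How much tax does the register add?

First-aid kit €38.33: over-the-counter medicine → 0% → €0.00
Cough syrup €12.76: over-the-counter medicine → 0% → €0.00
Allergy tablets €17.29: over-the-counter medicine → 0% → €0.00
Unrounded tax sum = €0.00 → €0.00

€0.00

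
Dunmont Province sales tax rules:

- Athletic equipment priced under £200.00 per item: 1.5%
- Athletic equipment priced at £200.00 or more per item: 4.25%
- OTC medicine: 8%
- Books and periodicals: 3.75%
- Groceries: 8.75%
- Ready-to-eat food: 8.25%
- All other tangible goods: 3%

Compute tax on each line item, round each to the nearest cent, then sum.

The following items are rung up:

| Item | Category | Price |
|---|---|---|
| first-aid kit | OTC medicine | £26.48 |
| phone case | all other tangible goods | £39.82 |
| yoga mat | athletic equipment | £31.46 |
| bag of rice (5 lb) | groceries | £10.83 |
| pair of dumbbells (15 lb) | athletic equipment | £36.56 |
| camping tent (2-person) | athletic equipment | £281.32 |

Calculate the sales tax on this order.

First-aid kit £26.48: OTC medicine → 8% → £2.12
Phone case £39.82: all other tangible goods → 3% → £1.19
Yoga mat £31.46: athletic equipment, under £200.00 → 1.5% → £0.47
Bag of rice (5 lb) £10.83: groceries → 8.75% → £0.95
Pair of dumbbells (15 lb) £36.56: athletic equipment, under £200.00 → 1.5% → £0.55
Camping tent (2-person) £281.32: athletic equipment, £200.00 or more → 4.25% → £11.96
Total tax = £2.12 + £1.19 + £0.47 + £0.95 + £0.55 + £11.96 = £17.24

£17.24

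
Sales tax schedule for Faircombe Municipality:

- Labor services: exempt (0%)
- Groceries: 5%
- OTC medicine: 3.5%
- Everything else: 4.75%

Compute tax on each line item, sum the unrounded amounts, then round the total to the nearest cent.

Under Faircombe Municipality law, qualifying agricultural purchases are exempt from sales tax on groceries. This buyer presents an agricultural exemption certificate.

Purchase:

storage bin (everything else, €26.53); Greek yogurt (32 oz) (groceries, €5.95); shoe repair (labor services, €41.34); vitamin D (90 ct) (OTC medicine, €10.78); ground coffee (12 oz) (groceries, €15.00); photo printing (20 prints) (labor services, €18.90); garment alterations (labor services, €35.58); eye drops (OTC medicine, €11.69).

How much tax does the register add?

Storage bin €26.53: everything else → 4.75% → €1.260175
Greek yogurt (32 oz) €5.95: groceries, buyer-exempt → 0% → €0.00
Shoe repair €41.34: labor services → 0% → €0.00
Vitamin D (90 ct) €10.78: OTC medicine → 3.5% → €0.3773
Ground coffee (12 oz) €15.00: groceries, buyer-exempt → 0% → €0.00
Photo printing (20 prints) €18.90: labor services → 0% → €0.00
Garment alterations €35.58: labor services → 0% → €0.00
Eye drops €11.69: OTC medicine → 3.5% → €0.40915
Unrounded tax sum = €2.046625 → €2.05

€2.05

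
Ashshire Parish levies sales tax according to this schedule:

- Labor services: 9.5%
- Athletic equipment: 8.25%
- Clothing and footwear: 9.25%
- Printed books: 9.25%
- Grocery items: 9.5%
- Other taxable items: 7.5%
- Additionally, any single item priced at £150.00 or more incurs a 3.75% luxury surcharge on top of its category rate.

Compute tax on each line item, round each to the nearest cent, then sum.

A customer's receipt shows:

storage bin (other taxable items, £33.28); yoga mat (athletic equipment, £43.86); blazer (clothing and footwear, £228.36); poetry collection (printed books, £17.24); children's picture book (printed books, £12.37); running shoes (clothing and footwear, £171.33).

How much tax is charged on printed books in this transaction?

£2.73

Poetry collection £17.24: printed books → 9.25% → £1.59
Children's picture book £12.37: printed books → 9.25% → £1.14
Tax on printed books = £1.59 + £1.14 = £2.73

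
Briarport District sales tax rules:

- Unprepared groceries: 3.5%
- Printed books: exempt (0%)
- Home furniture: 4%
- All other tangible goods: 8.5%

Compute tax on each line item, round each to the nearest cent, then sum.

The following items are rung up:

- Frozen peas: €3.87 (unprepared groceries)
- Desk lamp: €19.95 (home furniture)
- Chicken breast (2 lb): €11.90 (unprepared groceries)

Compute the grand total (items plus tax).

€37.08

Frozen peas €3.87: unprepared groceries → 3.5% → €0.14
Desk lamp €19.95: home furniture → 4% → €0.80
Chicken breast (2 lb) €11.90: unprepared groceries → 3.5% → €0.42
Subtotal = €35.72; tax = €1.36; total due = €37.08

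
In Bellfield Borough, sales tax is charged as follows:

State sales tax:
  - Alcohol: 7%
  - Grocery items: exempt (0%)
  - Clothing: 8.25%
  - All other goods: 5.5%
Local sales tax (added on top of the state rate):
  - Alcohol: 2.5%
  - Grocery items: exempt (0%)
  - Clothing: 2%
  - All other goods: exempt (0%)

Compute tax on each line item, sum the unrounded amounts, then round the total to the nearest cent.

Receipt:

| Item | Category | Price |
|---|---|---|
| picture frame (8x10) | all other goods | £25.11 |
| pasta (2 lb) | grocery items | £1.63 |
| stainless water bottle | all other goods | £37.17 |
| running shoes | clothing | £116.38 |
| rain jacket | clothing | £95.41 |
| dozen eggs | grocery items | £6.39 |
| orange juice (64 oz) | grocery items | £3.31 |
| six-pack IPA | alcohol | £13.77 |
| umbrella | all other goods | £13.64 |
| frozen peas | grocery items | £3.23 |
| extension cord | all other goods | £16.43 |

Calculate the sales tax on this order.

Picture frame (8x10) £25.11: all other goods → 5.5% + 0% local = 5.5% → £1.38105
Pasta (2 lb) £1.63: grocery items → 0% + 0% local = 0% → £0.00
Stainless water bottle £37.17: all other goods → 5.5% + 0% local = 5.5% → £2.04435
Running shoes £116.38: clothing → 8.25% + 2% local = 10.25% → £11.92895
Rain jacket £95.41: clothing → 8.25% + 2% local = 10.25% → £9.779525
Dozen eggs £6.39: grocery items → 0% + 0% local = 0% → £0.00
Orange juice (64 oz) £3.31: grocery items → 0% + 0% local = 0% → £0.00
Six-pack IPA £13.77: alcohol → 7% + 2.5% local = 9.5% → £1.30815
Umbrella £13.64: all other goods → 5.5% + 0% local = 5.5% → £0.7502
Frozen peas £3.23: grocery items → 0% + 0% local = 0% → £0.00
Extension cord £16.43: all other goods → 5.5% + 0% local = 5.5% → £0.90365
Unrounded tax sum = £28.095875 → £28.10

£28.10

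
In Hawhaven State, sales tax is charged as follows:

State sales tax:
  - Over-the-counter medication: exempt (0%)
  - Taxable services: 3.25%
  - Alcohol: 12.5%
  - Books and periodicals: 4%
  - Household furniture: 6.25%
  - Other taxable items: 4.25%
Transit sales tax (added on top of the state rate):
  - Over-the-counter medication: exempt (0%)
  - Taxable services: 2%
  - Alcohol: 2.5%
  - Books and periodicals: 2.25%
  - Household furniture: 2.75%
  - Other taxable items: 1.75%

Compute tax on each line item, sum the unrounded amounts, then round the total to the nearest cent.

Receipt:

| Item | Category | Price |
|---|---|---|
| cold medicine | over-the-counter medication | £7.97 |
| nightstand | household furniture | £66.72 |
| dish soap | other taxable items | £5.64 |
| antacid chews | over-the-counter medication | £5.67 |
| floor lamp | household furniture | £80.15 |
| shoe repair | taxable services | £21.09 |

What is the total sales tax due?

£14.66

Cold medicine £7.97: over-the-counter medication → 0% + 0% transit = 0% → £0.00
Nightstand £66.72: household furniture → 6.25% + 2.75% transit = 9% → £6.0048
Dish soap £5.64: other taxable items → 4.25% + 1.75% transit = 6% → £0.3384
Antacid chews £5.67: over-the-counter medication → 0% + 0% transit = 0% → £0.00
Floor lamp £80.15: household furniture → 6.25% + 2.75% transit = 9% → £7.2135
Shoe repair £21.09: taxable services → 3.25% + 2% transit = 5.25% → £1.107225
Unrounded tax sum = £14.663925 → £14.66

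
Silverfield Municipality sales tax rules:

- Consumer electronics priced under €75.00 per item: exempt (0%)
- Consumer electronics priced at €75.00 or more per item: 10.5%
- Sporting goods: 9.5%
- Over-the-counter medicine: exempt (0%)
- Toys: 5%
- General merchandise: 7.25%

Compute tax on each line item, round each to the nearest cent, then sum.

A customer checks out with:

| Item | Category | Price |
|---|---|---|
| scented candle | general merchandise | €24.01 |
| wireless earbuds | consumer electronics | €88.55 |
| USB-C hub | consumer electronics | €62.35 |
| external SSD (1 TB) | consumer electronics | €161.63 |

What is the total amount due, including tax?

€364.55

Scented candle €24.01: general merchandise → 7.25% → €1.74
Wireless earbuds €88.55: consumer electronics, €75.00 or more → 10.5% → €9.30
USB-C hub €62.35: consumer electronics, under €75.00 → 0% → €0.00
External SSD (1 TB) €161.63: consumer electronics, €75.00 or more → 10.5% → €16.97
Subtotal = €336.54; tax = €28.01; total due = €364.55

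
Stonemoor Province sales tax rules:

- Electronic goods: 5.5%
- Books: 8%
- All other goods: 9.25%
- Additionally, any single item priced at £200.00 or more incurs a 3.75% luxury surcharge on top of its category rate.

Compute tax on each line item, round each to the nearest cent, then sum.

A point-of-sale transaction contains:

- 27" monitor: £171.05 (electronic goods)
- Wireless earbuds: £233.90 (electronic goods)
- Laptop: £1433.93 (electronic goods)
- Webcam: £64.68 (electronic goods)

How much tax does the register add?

£167.25

27" monitor £171.05: electronic goods → 5.5% → £9.41
Wireless earbuds £233.90: electronic goods → 5.5% + 3.75% surcharge = 9.25% → £21.64
Laptop £1433.93: electronic goods → 5.5% + 3.75% surcharge = 9.25% → £132.64
Webcam £64.68: electronic goods → 5.5% → £3.56
Total tax = £9.41 + £21.64 + £132.64 + £3.56 = £167.25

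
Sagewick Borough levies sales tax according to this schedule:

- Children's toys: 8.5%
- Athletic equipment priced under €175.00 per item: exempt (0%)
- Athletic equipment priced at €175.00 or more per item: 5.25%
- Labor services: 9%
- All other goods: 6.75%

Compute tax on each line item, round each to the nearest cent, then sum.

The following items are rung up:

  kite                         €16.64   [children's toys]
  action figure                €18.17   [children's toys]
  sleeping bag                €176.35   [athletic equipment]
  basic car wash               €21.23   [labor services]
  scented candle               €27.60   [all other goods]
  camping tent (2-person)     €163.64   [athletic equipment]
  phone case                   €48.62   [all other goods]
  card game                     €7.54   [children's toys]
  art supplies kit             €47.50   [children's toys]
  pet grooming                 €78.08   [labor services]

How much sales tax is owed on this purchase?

Kite €16.64: children's toys → 8.5% → €1.41
Action figure €18.17: children's toys → 8.5% → €1.54
Sleeping bag €176.35: athletic equipment, €175.00 or more → 5.25% → €9.26
Basic car wash €21.23: labor services → 9% → €1.91
Scented candle €27.60: all other goods → 6.75% → €1.86
Camping tent (2-person) €163.64: athletic equipment, under €175.00 → 0% → €0.00
Phone case €48.62: all other goods → 6.75% → €3.28
Card game €7.54: children's toys → 8.5% → €0.64
Art supplies kit €47.50: children's toys → 8.5% → €4.04
Pet grooming €78.08: labor services → 9% → €7.03
Total tax = €1.41 + €1.54 + €9.26 + €1.91 + €1.86 + €3.28 + €0.64 + €4.04 + €7.03 = €30.97

€30.97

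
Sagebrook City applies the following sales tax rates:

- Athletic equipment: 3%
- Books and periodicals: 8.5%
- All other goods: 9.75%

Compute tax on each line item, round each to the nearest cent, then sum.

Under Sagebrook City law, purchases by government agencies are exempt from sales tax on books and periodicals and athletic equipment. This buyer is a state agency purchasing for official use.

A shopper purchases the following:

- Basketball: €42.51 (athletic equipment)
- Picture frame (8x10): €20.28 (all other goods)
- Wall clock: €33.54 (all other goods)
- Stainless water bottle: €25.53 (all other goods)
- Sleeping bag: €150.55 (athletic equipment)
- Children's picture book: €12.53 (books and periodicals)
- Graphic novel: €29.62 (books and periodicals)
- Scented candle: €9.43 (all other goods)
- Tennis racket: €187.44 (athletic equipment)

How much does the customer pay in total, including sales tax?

Basketball €42.51: athletic equipment, buyer-exempt → 0% → €0.00
Picture frame (8x10) €20.28: all other goods → 9.75% → €1.98
Wall clock €33.54: all other goods → 9.75% → €3.27
Stainless water bottle €25.53: all other goods → 9.75% → €2.49
Sleeping bag €150.55: athletic equipment, buyer-exempt → 0% → €0.00
Children's picture book €12.53: books and periodicals, buyer-exempt → 0% → €0.00
Graphic novel €29.62: books and periodicals, buyer-exempt → 0% → €0.00
Scented candle €9.43: all other goods → 9.75% → €0.92
Tennis racket €187.44: athletic equipment, buyer-exempt → 0% → €0.00
Subtotal = €511.43; tax = €8.66; total due = €520.09

€520.09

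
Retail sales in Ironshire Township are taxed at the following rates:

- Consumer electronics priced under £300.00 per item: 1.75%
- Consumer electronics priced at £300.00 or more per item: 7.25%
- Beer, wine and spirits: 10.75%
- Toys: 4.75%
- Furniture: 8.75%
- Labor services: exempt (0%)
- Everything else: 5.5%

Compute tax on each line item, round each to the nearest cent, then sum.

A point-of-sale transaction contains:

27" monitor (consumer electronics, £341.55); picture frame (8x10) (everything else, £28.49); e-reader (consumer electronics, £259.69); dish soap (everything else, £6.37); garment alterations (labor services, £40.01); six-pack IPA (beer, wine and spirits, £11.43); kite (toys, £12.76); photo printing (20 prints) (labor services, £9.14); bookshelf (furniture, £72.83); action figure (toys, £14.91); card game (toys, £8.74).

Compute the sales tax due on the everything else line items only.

Picture frame (8x10) £28.49: everything else → 5.5% → £1.57
Dish soap £6.37: everything else → 5.5% → £0.35
Tax on everything else = £1.57 + £0.35 = £1.92

£1.92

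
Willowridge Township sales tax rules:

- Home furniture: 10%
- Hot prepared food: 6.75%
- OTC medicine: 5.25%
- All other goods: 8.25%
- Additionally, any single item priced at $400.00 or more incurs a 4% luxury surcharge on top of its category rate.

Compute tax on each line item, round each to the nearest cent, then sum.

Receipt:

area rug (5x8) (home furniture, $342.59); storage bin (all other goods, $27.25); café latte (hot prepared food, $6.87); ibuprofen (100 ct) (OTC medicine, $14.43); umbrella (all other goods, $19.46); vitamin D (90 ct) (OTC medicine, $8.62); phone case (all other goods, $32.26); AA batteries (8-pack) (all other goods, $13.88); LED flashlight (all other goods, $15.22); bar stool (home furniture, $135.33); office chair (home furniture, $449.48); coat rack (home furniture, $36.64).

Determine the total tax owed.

$124.98

Area rug (5x8) $342.59: home furniture → 10% → $34.26
Storage bin $27.25: all other goods → 8.25% → $2.25
Café latte $6.87: hot prepared food → 6.75% → $0.46
Ibuprofen (100 ct) $14.43: OTC medicine → 5.25% → $0.76
Umbrella $19.46: all other goods → 8.25% → $1.61
Vitamin D (90 ct) $8.62: OTC medicine → 5.25% → $0.45
Phone case $32.26: all other goods → 8.25% → $2.66
AA batteries (8-pack) $13.88: all other goods → 8.25% → $1.15
LED flashlight $15.22: all other goods → 8.25% → $1.26
Bar stool $135.33: home furniture → 10% → $13.53
Office chair $449.48: home furniture → 10% + 4% surcharge = 14% → $62.93
Coat rack $36.64: home furniture → 10% → $3.66
Total tax = $34.26 + $2.25 + $0.46 + $0.76 + $1.61 + $0.45 + $2.66 + $1.15 + $1.26 + $13.53 + $62.93 + $3.66 = $124.98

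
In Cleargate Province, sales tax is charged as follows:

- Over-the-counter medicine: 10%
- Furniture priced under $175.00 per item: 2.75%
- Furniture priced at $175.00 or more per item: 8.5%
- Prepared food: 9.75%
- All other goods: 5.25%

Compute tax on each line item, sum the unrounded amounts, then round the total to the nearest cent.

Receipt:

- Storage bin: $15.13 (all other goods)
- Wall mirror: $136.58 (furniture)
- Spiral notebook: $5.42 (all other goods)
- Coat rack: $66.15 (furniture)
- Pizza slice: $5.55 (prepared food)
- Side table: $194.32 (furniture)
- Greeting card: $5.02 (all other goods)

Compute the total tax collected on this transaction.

$23.98

Storage bin $15.13: all other goods → 5.25% → $0.794325
Wall mirror $136.58: furniture, under $175.00 → 2.75% → $3.75595
Spiral notebook $5.42: all other goods → 5.25% → $0.28455
Coat rack $66.15: furniture, under $175.00 → 2.75% → $1.819125
Pizza slice $5.55: prepared food → 9.75% → $0.541125
Side table $194.32: furniture, $175.00 or more → 8.5% → $16.5172
Greeting card $5.02: all other goods → 5.25% → $0.26355
Unrounded tax sum = $23.975825 → $23.98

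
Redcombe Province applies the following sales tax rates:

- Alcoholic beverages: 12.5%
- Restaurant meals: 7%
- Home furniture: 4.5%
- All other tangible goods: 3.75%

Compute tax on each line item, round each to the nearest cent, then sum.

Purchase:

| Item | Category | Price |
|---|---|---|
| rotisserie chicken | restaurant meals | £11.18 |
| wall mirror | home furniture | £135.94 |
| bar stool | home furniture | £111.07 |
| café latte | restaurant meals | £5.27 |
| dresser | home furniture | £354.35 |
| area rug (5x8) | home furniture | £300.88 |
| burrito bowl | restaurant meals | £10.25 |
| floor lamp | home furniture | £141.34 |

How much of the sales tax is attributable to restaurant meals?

£1.87

Rotisserie chicken £11.18: restaurant meals → 7% → £0.78
Café latte £5.27: restaurant meals → 7% → £0.37
Burrito bowl £10.25: restaurant meals → 7% → £0.72
Tax on restaurant meals = £0.78 + £0.37 + £0.72 = £1.87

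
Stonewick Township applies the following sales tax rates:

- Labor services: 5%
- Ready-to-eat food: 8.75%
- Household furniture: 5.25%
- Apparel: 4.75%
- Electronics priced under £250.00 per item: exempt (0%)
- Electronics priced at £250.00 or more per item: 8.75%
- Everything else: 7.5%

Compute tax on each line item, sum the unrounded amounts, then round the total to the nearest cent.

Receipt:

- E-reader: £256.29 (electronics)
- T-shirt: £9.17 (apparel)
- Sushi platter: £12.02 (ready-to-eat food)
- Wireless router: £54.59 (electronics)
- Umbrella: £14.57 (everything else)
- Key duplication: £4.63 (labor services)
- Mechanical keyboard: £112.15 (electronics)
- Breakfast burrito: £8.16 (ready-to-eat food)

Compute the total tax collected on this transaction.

E-reader £256.29: electronics, £250.00 or more → 8.75% → £22.425375
T-shirt £9.17: apparel → 4.75% → £0.435575
Sushi platter £12.02: ready-to-eat food → 8.75% → £1.05175
Wireless router £54.59: electronics, under £250.00 → 0% → £0.00
Umbrella £14.57: everything else → 7.5% → £1.09275
Key duplication £4.63: labor services → 5% → £0.2315
Mechanical keyboard £112.15: electronics, under £250.00 → 0% → £0.00
Breakfast burrito £8.16: ready-to-eat food → 8.75% → £0.714
Unrounded tax sum = £25.95095 → £25.95

£25.95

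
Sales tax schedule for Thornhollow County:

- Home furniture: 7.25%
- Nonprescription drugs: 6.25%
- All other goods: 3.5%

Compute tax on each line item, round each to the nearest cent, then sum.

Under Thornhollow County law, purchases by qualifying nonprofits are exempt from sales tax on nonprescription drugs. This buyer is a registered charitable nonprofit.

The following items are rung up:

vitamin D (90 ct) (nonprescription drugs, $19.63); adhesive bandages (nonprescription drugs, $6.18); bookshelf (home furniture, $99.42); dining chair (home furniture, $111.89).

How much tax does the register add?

$15.32

Vitamin D (90 ct) $19.63: nonprescription drugs, buyer-exempt → 0% → $0.00
Adhesive bandages $6.18: nonprescription drugs, buyer-exempt → 0% → $0.00
Bookshelf $99.42: home furniture → 7.25% → $7.21
Dining chair $111.89: home furniture → 7.25% → $8.11
Total tax = $7.21 + $8.11 = $15.32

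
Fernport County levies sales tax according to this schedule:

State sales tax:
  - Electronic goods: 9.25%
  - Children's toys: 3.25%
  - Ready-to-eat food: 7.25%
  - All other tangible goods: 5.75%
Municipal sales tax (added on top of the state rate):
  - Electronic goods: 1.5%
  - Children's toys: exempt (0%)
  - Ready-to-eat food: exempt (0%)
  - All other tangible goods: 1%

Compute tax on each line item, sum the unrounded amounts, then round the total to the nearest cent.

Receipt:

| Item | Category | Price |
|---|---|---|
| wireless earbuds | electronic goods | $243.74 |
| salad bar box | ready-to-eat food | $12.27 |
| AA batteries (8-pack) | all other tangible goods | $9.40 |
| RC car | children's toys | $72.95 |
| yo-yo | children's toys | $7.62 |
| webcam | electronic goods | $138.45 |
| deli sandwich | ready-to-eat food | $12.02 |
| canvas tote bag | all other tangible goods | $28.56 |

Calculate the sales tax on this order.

Wireless earbuds $243.74: electronic goods → 9.25% + 1.5% municipal = 10.75% → $26.20205
Salad bar box $12.27: ready-to-eat food → 7.25% + 0% municipal = 7.25% → $0.889575
AA batteries (8-pack) $9.40: all other tangible goods → 5.75% + 1% municipal = 6.75% → $0.6345
RC car $72.95: children's toys → 3.25% + 0% municipal = 3.25% → $2.370875
Yo-yo $7.62: children's toys → 3.25% + 0% municipal = 3.25% → $0.24765
Webcam $138.45: electronic goods → 9.25% + 1.5% municipal = 10.75% → $14.883375
Deli sandwich $12.02: ready-to-eat food → 7.25% + 0% municipal = 7.25% → $0.87145
Canvas tote bag $28.56: all other tangible goods → 5.75% + 1% municipal = 6.75% → $1.9278
Unrounded tax sum = $48.027275 → $48.03

$48.03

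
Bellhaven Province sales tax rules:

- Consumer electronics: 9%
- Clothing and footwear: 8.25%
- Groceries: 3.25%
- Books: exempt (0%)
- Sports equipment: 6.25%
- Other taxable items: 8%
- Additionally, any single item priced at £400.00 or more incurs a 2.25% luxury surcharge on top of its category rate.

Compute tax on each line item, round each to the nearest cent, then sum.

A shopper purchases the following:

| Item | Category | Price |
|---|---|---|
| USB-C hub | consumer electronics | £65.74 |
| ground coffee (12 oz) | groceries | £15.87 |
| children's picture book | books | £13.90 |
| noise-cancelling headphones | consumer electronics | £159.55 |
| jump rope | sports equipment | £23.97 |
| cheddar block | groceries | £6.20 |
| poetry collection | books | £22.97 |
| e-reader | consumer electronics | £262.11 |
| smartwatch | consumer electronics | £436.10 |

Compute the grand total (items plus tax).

£1101.56

USB-C hub £65.74: consumer electronics → 9% → £5.92
Ground coffee (12 oz) £15.87: groceries → 3.25% → £0.52
Children's picture book £13.90: books → 0% → £0.00
Noise-cancelling headphones £159.55: consumer electronics → 9% → £14.36
Jump rope £23.97: sports equipment → 6.25% → £1.50
Cheddar block £6.20: groceries → 3.25% → £0.20
Poetry collection £22.97: books → 0% → £0.00
E-reader £262.11: consumer electronics → 9% → £23.59
Smartwatch £436.10: consumer electronics → 9% + 2.25% surcharge = 11.25% → £49.06
Subtotal = £1006.41; tax = £95.15; total due = £1101.56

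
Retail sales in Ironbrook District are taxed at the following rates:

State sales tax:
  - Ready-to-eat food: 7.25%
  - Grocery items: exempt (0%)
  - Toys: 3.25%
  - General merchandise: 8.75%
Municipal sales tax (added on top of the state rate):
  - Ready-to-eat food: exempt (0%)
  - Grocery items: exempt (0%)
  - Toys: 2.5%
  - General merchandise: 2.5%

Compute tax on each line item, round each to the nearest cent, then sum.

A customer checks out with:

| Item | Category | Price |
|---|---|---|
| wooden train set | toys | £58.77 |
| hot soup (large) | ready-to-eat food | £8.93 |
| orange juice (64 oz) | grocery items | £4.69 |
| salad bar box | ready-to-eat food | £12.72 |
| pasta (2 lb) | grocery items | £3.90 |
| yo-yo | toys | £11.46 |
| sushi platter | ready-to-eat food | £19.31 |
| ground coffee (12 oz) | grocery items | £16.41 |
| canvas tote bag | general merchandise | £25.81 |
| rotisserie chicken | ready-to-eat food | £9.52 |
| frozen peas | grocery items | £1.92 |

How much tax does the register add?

Wooden train set £58.77: toys → 3.25% + 2.5% municipal = 5.75% → £3.38
Hot soup (large) £8.93: ready-to-eat food → 7.25% + 0% municipal = 7.25% → £0.65
Orange juice (64 oz) £4.69: grocery items → 0% + 0% municipal = 0% → £0.00
Salad bar box £12.72: ready-to-eat food → 7.25% + 0% municipal = 7.25% → £0.92
Pasta (2 lb) £3.90: grocery items → 0% + 0% municipal = 0% → £0.00
Yo-yo £11.46: toys → 3.25% + 2.5% municipal = 5.75% → £0.66
Sushi platter £19.31: ready-to-eat food → 7.25% + 0% municipal = 7.25% → £1.40
Ground coffee (12 oz) £16.41: grocery items → 0% + 0% municipal = 0% → £0.00
Canvas tote bag £25.81: general merchandise → 8.75% + 2.5% municipal = 11.25% → £2.90
Rotisserie chicken £9.52: ready-to-eat food → 7.25% + 0% municipal = 7.25% → £0.69
Frozen peas £1.92: grocery items → 0% + 0% municipal = 0% → £0.00
Total tax = £3.38 + £0.65 + £0.92 + £0.66 + £1.40 + £2.90 + £0.69 = £10.60

£10.60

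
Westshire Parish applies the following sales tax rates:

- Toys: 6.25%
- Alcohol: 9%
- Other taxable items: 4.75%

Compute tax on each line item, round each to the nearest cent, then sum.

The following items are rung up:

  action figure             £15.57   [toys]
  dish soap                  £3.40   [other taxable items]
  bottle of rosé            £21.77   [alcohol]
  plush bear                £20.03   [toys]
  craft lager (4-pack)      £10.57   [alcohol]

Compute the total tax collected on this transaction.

£5.29

Action figure £15.57: toys → 6.25% → £0.97
Dish soap £3.40: other taxable items → 4.75% → £0.16
Bottle of rosé £21.77: alcohol → 9% → £1.96
Plush bear £20.03: toys → 6.25% → £1.25
Craft lager (4-pack) £10.57: alcohol → 9% → £0.95
Total tax = £0.97 + £0.16 + £1.96 + £1.25 + £0.95 = £5.29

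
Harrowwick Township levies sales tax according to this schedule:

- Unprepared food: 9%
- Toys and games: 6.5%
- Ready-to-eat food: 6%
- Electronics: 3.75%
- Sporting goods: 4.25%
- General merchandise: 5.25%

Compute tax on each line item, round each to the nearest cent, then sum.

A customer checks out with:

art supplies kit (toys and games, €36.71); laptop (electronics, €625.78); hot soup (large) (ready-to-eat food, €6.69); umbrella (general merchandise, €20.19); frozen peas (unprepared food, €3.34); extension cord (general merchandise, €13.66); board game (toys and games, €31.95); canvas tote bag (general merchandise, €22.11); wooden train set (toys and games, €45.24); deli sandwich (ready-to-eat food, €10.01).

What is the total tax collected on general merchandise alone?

Umbrella €20.19: general merchandise → 5.25% → €1.06
Extension cord €13.66: general merchandise → 5.25% → €0.72
Canvas tote bag €22.11: general merchandise → 5.25% → €1.16
Tax on general merchandise = €1.06 + €0.72 + €1.16 = €2.94

€2.94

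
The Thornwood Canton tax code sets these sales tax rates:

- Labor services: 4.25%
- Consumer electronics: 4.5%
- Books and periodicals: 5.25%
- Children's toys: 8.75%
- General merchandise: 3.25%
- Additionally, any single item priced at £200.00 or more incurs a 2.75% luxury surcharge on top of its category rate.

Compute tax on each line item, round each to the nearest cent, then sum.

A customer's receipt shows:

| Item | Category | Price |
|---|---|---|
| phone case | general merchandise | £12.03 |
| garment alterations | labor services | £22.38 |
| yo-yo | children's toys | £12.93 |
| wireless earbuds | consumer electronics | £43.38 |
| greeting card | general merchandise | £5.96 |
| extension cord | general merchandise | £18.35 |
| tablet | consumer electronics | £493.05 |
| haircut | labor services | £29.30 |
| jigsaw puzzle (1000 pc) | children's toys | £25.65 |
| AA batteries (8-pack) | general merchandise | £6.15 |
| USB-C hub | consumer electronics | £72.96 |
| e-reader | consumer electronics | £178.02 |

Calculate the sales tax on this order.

£55.94

Phone case £12.03: general merchandise → 3.25% → £0.39
Garment alterations £22.38: labor services → 4.25% → £0.95
Yo-yo £12.93: children's toys → 8.75% → £1.13
Wireless earbuds £43.38: consumer electronics → 4.5% → £1.95
Greeting card £5.96: general merchandise → 3.25% → £0.19
Extension cord £18.35: general merchandise → 3.25% → £0.60
Tablet £493.05: consumer electronics → 4.5% + 2.75% surcharge = 7.25% → £35.75
Haircut £29.30: labor services → 4.25% → £1.25
Jigsaw puzzle (1000 pc) £25.65: children's toys → 8.75% → £2.24
AA batteries (8-pack) £6.15: general merchandise → 3.25% → £0.20
USB-C hub £72.96: consumer electronics → 4.5% → £3.28
E-reader £178.02: consumer electronics → 4.5% → £8.01
Total tax = £0.39 + £0.95 + £1.13 + £1.95 + £0.19 + £0.60 + £35.75 + £1.25 + £2.24 + £0.20 + £3.28 + £8.01 = £55.94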